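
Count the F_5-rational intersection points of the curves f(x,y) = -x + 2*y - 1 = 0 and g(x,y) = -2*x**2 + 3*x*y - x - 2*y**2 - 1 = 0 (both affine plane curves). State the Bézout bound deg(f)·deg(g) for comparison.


Common zeros: ∅; count = 0; Bézout bound = 2.

deg(f) = 1, deg(g) = 2, so Bézout bound = 2.
Scan x ∈ F_5. For each x, list the y ∈ F_5 with f(x, y) ≡ 0 and those with g(x, y) ≡ 0 (mod 5); the common zeros in that column are the intersection.
  x = 0: f ≡ 0 at y ∈ {3}; g ≡ 0 at y ∈ ∅; common: ∅.
  x = 1: f ≡ 0 at y ∈ {1}; g ≡ 0 at y ∈ ∅; common: ∅.
  x = 2: f ≡ 0 at y ∈ {4}; g ≡ 0 at y ∈ ∅; common: ∅.
  x = 3: f ≡ 0 at y ∈ {2}; g ≡ 0 at y ∈ {1}; common: ∅.
  x = 4: f ≡ 0 at y ∈ {0}; g ≡ 0 at y ∈ ∅; common: ∅.
Collecting: common zeros = ∅, so the count is 0.
Comparison with the Bézout bound: 0 ≤ 2 = deg(f)·deg(g), as expected for curves with no common component (the affine F_5-count falls short of the bound because intersections may lie at infinity, over extension fields, or carry multiplicity).


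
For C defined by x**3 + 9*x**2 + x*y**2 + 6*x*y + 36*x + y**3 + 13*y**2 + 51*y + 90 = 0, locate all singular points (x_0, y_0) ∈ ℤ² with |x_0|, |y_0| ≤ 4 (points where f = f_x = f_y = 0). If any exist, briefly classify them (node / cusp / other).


Singular points: {(-3, -3)}; classification: cusp.

Compute partial derivatives:
  f_x = 3*x**2 + 18*x + y**2 + 6*y + 36.
  f_y = 2*x*y + 6*x + 3*y**2 + 26*y + 51.
Scan x_0 ∈ {−4, ..., 4}. For each x_0, f_y(x_0, y) is a polynomial in y; find its integer roots y ∈ {−4, ..., 4}, then test f_x and f at those candidates.
  x = -4: f_y(-4, y) = 3*y**2 + 18*y + 27; vanishes at y ∈ {-3}. (-4, -3): f_x = 3 ≠ 0.
  x = -3: f_y(-3, y) = 3*y**2 + 20*y + 33; vanishes at y ∈ {-3}. (-3, -3): f_x = 0, f = 0 — SINGULAR.
  x = -2: f_y(-2, y) = 3*y**2 + 22*y + 39; vanishes at y ∈ {-3}. (-2, -3): f_x = 3 ≠ 0.
  x = -1: f_y(-1, y) = 3*y**2 + 24*y + 45; vanishes at y ∈ {-3}. (-1, -3): f_x = 12 ≠ 0.
  x = 0: f_y(0, y) = 3*y**2 + 26*y + 51; vanishes at y ∈ {-3}. (0, -3): f_x = 27 ≠ 0.
  x = 1: f_y(1, y) = 3*y**2 + 28*y + 57; vanishes at y ∈ {-3}. (1, -3): f_x = 48 ≠ 0.
  x = 2: f_y(2, y) = 3*y**2 + 30*y + 63; vanishes at y ∈ {-3}. (2, -3): f_x = 75 ≠ 0.
  x = 3: f_y(3, y) = 3*y**2 + 32*y + 69; vanishes at y ∈ {-3}. (3, -3): f_x = 108 ≠ 0.
  x = 4: f_y(4, y) = 3*y**2 + 34*y + 75; vanishes at y ∈ {-3}. (4, -3): f_x = 147 ≠ 0.
Only singular point on the grid: (-3, -3).
Classify: substitute x = -3 + u, y = -3 + v and expand: f = u**3 + u*v**2 + v**3 + v**2.
No constant or linear terms (consistent with a singular point). Quadratic part: v**2. Cubic part: u**3 + u*v**2 + v**3.
The quadratic part v**2 is a perfect square, so there is a single (double) tangent line v = 0, i.e. y = -3. Restricting the cubic part to that line (v = 0) leaves u**3 ≠ 0, so f is not divisible by v and the branch is v² ≈ -u**3 to lowest order — this is a cusp.
Classification: cusp.


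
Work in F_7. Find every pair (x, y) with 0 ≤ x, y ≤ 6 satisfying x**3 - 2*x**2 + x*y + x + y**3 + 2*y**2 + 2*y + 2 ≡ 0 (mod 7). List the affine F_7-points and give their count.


Affine F_7-points: {(0, 1), (1, 3), (1, 6), (2, 2), (3, 0), (5, 2), (6, 4)}; count = 7.

For each of the 49 pairs (x, y) ∈ F_7², evaluate f(x, y) mod 7. Record the zeros.
  x = 0: [0↦2, 1↦0, 2↦1, 3↦4, 4↦1, 5↦5, 6↦1]  zeros at y ∈ {1}
  x = 1: [0↦2, 1↦1, 2↦3, 3↦0, 4↦5, 5↦3, 6↦0]  zeros at y ∈ {3, 6}
  x = 2: [0↦4, 1↦4, 2↦0, 3↦5, 4↦4, 5↦3, 6↦1]  zeros at y ∈ {2}
  x = 3: [0↦0, 1↦1, 2↦5, 3↦4, 4↦4, 5↦4, 6↦3]  zeros at y ∈ {0}
  x = 4: [0↦3, 1↦5, 2↦3, 3↦3, 4↦4, 5↦5, 6↦5]  zeros at y ∈ ∅
  x = 5: [0↦5, 1↦1, 2↦0, 3↦1, 4↦3, 5↦5, 6↦6]  zeros at y ∈ {2}
  x = 6: [0↦5, 1↦2, 2↦2, 3↦4, 4↦0, 5↦3, 6↦5]  zeros at y ∈ {4}
Collecting zeros: affine points = {(0, 1), (1, 3), (1, 6), (2, 2), (3, 0), (5, 2), (6, 4)}.
Total count |C(F_7)_aff| = 7.


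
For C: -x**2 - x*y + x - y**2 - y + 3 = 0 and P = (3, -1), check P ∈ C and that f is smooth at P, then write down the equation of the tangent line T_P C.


Tangent line at P: -4*x - 2*y + 10 = 0.

Step 1: f(3, -1) = 0, so P lies on C.
Step 2: partial derivatives
  f_x(x, y) = -2*x - y + 1, f_y(x, y) = -x - 2*y - 1.
  f_x(P) = -4, f_y(P) = -2 (gradient nonzero, so P is smooth).
Step 3: tangent line at P: -4·(x − 3) + -2·(y − -1) = 0.
Expanding: -4*x - 2*y + 10 = 0.


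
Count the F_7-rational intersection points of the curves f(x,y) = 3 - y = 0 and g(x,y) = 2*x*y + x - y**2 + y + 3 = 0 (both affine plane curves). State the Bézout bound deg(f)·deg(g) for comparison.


Common zeros: ∅; count = 0; Bézout bound = 2.

deg(f) = 1, deg(g) = 2, so Bézout bound = 2.
Scan x ∈ F_7. For each x, list the y ∈ F_7 with f(x, y) ≡ 0 and those with g(x, y) ≡ 0 (mod 7); the common zeros in that column are the intersection.
  x = 0: f ≡ 0 at y ∈ {3}; g ≡ 0 at y ∈ ∅; common: ∅.
  x = 1: f ≡ 0 at y ∈ {3}; g ≡ 0 at y ∈ {4, 6}; common: ∅.
  x = 2: f ≡ 0 at y ∈ {3}; g ≡ 0 at y ∈ ∅; common: ∅.
  x = 3: f ≡ 0 at y ∈ {3}; g ≡ 0 at y ∈ ∅; common: ∅.
  x = 4: f ≡ 0 at y ∈ {3}; g ≡ 0 at y ∈ {0, 2}; common: ∅.
  x = 5: f ≡ 0 at y ∈ {3}; g ≡ 0 at y ∈ ∅; common: ∅.
  x = 6: f ≡ 0 at y ∈ {3}; g ≡ 0 at y ∈ {1, 5}; common: ∅.
Collecting: common zeros = ∅, so the count is 0.
Comparison with the Bézout bound: 0 ≤ 2 = deg(f)·deg(g), as expected for curves with no common component (the affine F_7-count falls short of the bound because intersections may lie at infinity, over extension fields, or carry multiplicity).


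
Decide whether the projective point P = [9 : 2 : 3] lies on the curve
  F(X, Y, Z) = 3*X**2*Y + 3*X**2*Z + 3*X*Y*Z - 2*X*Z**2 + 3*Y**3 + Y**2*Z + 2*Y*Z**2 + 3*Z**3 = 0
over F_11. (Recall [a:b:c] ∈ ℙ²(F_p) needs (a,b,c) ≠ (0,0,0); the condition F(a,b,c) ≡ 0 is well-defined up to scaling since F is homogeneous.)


F(9,2,3) ≡ 4 (mod 11); P is NOT on the curve.

Evaluate F(9, 2, 3) term-by-term (mod 11).
  3*X**2*Y ↦ 3·81·2·1 = 486
  3*X**2*Z ↦ 3·81·1·3 = 729
  3*X*Y*Z ↦ 3·9·2·3 = 162
  -2*X*Z**2 ↦ -2·9·1·9 = -162
  3*Y**3 ↦ 3·1·8·1 = 24
  Y**2*Z ↦ 1·1·4·3 = 12
  2*Y*Z**2 ↦ 2·1·2·9 = 36
  3*Z**3 ↦ 3·1·1·27 = 81
Sum: F(9, 2, 3) = (486) + (729) + (162) + (-162) + (24) + (12) + (36) + (81) = 1368.
Reducing mod 11: 1368 ≡ 4 (mod 11).
Since F(a, b, c) ≡ 4 ≠ 0 (mod 11), P does NOT lie on the curve.


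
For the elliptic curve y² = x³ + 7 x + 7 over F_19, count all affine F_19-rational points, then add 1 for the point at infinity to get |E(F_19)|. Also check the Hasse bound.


Affine points = {(0, 8), (0, 11), (3, 6), (3, 13), (4, 2), (4, 17), (7, 0), (8, 9), (8, 10), (9, 1), (9, 18), (11, 3), (11, 16), (16, 4), (16, 15), (17, 2), (17, 17)}; affine count = 17; |E(F_19)| = 18.

Discriminant check: Δ ∝ 4a³ + 27b² = 4·7³ + 27·7² = 4·343 + 27·49 ≡ 16 (mod 19). Nonzero ⇒ E is nonsingular.
For each x ∈ F_19, compute rhs = x³ + 7·x + 7 mod 19, then count y ∈ F_19 with y² ≡ rhs.
  x = 0: rhs = 7, matching y values: 8, 11 (2 points).
  x = 1: rhs = 15, matching y values: none (0 points).
  x = 2: rhs = 10, matching y values: none (0 points).
  x = 3: rhs = 17, matching y values: 6, 13 (2 points).
  x = 4: rhs = 4, matching y values: 2, 17 (2 points).
  x = 5: rhs = 15, matching y values: none (0 points).
  x = 6: rhs = 18, matching y values: none (0 points).
  x = 7: rhs = 0, matching y values: 0 (1 points).
  x = 8: rhs = 5, matching y values: 9, 10 (2 points).
  x = 9: rhs = 1, matching y values: 1, 18 (2 points).
  x = 10: rhs = 13, matching y values: none (0 points).
  x = 11: rhs = 9, matching y values: 3, 16 (2 points).
  x = 12: rhs = 14, matching y values: none (0 points).
  x = 13: rhs = 15, matching y values: none (0 points).
  x = 14: rhs = 18, matching y values: none (0 points).
  x = 15: rhs = 10, matching y values: none (0 points).
  x = 16: rhs = 16, matching y values: 4, 15 (2 points).
  x = 17: rhs = 4, matching y values: 2, 17 (2 points).
  x = 18: rhs = 18, matching y values: none (0 points).
Total affine count: 17.
Full point count |E(F_19)| = 17 + 1 = 18.
Hasse bound: |18 − (19+1)| = |-2| = 2 ≤ 2√19 ≈ 8.7178 ✓.


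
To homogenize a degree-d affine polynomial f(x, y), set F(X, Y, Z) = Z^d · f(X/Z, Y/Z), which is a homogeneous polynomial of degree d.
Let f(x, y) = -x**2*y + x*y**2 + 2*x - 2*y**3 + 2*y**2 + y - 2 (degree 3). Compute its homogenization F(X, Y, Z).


F(X, Y, Z) = -X**2*Y + X*Y**2 + 2*X*Z**2 - 2*Y**3 + 2*Y**2*Z + Y*Z**2 - 2*Z**3

deg(f) = 3.
Substitute x = X/Z, y = Y/Z into f, then multiply by Z^3.
  monomial -1·x^2·y^1 ↦ -1·X^2·Y^1·Z^0.
  monomial 1·x^1·y^2 ↦ 1·X^1·Y^2·Z^0.
  monomial 2·x^1·y^0 ↦ 2·X^1·Y^0·Z^2.
  monomial -2·x^0·y^3 ↦ -2·X^0·Y^3·Z^0.
  monomial 2·x^0·y^2 ↦ 2·X^0·Y^2·Z^1.
  monomial 1·x^0·y^1 ↦ 1·X^0·Y^1·Z^2.
  monomial -2·x^0·y^0 ↦ -2·X^0·Y^0·Z^3.
Collecting: F(X, Y, Z) = -X**2*Y + X*Y**2 + 2*X*Z**2 - 2*Y**3 + 2*Y**2*Z + Y*Z**2 - 2*Z**3.


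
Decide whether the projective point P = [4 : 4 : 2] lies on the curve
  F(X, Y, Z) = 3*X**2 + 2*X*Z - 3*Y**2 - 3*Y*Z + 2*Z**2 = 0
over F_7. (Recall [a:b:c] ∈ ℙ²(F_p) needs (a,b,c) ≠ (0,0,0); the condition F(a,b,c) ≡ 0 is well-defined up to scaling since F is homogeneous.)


F(4,4,2) ≡ 0 (mod 7); P is on the curve.

Evaluate F(4, 4, 2) term-by-term (mod 7).
  3*X**2 ↦ 3·16·1·1 = 48
  2*X*Z ↦ 2·4·1·2 = 16
  -3*Y**2 ↦ -3·1·16·1 = -48
  -3*Y*Z ↦ -3·1·4·2 = -24
  2*Z**2 ↦ 2·1·1·4 = 8
Sum: F(4, 4, 2) = (48) + (16) + (-48) + (-24) + (8) = 0.
Reducing mod 7: 0 ≡ 0 (mod 7).
Since F(a, b, c) ≡ 0 (mod 7), P lies on the curve.


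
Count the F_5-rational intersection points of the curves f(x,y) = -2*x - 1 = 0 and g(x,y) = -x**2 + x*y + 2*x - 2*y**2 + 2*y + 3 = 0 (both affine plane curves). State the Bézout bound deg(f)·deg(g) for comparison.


Common zeros: {(2, 1)}; count = 1; Bézout bound = 2.

deg(f) = 1, deg(g) = 2, so Bézout bound = 2.
Scan x ∈ F_5. For each x, list the y ∈ F_5 with f(x, y) ≡ 0 and those with g(x, y) ≡ 0 (mod 5); the common zeros in that column are the intersection.
  x = 0: f ≡ 0 at y ∈ ∅; g ≡ 0 at y ∈ ∅; common: ∅.
  x = 1: f ≡ 0 at y ∈ ∅; g ≡ 0 at y ∈ {1, 3}; common: ∅.
  x = 2: f ≡ 0 at y ∈ {0, 1, 2, 3, 4}; g ≡ 0 at y ∈ {1}; common: {1}.
  x = 3: f ≡ 0 at y ∈ ∅; g ≡ 0 at y ∈ {0}; common: ∅.
  x = 4: f ≡ 0 at y ∈ ∅; g ≡ 0 at y ∈ {0, 3}; common: ∅.
Collecting: common zeros = {(2, 1)}, so the count is 1.
Comparison with the Bézout bound: 1 ≤ 2 = deg(f)·deg(g), as expected for curves with no common component (the affine F_5-count falls short of the bound because intersections may lie at infinity, over extension fields, or carry multiplicity).


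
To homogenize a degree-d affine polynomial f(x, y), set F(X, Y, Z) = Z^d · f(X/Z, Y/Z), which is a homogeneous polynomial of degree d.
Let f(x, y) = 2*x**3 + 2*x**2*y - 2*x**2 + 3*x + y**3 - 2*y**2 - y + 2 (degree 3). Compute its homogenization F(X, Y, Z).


F(X, Y, Z) = 2*X**3 + 2*X**2*Y - 2*X**2*Z + 3*X*Z**2 + Y**3 - 2*Y**2*Z - Y*Z**2 + 2*Z**3

deg(f) = 3.
Substitute x = X/Z, y = Y/Z into f, then multiply by Z^3.
  monomial 2·x^3·y^0 ↦ 2·X^3·Y^0·Z^0.
  monomial 2·x^2·y^1 ↦ 2·X^2·Y^1·Z^0.
  monomial -2·x^2·y^0 ↦ -2·X^2·Y^0·Z^1.
  monomial 3·x^1·y^0 ↦ 3·X^1·Y^0·Z^2.
  monomial 1·x^0·y^3 ↦ 1·X^0·Y^3·Z^0.
  monomial -2·x^0·y^2 ↦ -2·X^0·Y^2·Z^1.
  monomial -1·x^0·y^1 ↦ -1·X^0·Y^1·Z^2.
  monomial 2·x^0·y^0 ↦ 2·X^0·Y^0·Z^3.
Collecting: F(X, Y, Z) = 2*X**3 + 2*X**2*Y - 2*X**2*Z + 3*X*Z**2 + Y**3 - 2*Y**2*Z - Y*Z**2 + 2*Z**3.


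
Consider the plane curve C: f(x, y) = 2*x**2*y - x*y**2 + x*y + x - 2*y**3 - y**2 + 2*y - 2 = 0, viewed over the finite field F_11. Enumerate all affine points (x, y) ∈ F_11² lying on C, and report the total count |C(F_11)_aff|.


Affine F_11-points: {(1, 1), (2, 0), (3, 4), (4, 1), (5, 2), (5, 3), (8, 4), (9, 2), (9, 6), (9, 9)}; count = 10.

For each of the 121 pairs (x, y) ∈ F_11², evaluate f(x, y) mod 11. Record the zeros.
  x = 0: [0↦9, 1↦8, 2↦4, 3↦7, 4↦5, 5↦8, 6↦4, 7↦3, 8↦4, 9↦6, 10↦8]  zeros at y ∈ ∅
  x = 1: [0↦10, 1↦0, 2↦7, 3↦8, 4↦2, 5↦10, 6↦9, 7↦9, 8↦9, 9↦8, 10↦5]  zeros at y ∈ {1}
  x = 2: [0↦0, 1↦7, 2↦7, 3↦10, 4↦4, 5↦10, 6↦5, 7↦10, 8↦2, 9↦2, 10↦9]  zeros at y ∈ {0}
  x = 3: [0↦1, 1↦7, 2↦4, 3↦2, 4↦0, 5↦8, 6↦3, 7↦6, 8↦5, 9↦10, 10↦9]  zeros at y ∈ {4}
  x = 4: [0↦2, 1↦0, 2↦9, 3↦6, 4↦1, 5↦4, 6↦3, 7↦8, 8↦7, 9↦10, 10↦5]  zeros at y ∈ {1}
  x = 5: [0↦3, 1↦8, 2↦0, 3↦0, 4↦7, 5↦9, 6↦5, 7↦5, 8↦8, 9↦2, 10↦8]  zeros at y ∈ {2, 3}
  x = 6: [0↦4, 1↦9, 2↦10, 3↦6, 4↦7, 5↦1, 6↦9, 7↦8, 8↦8, 9↦8, 10↦7]  zeros at y ∈ ∅
  x = 7: [0↦5, 1↦3, 2↦6, 3↦2, 4↦1, 5↦2, 6↦4, 7↦6, 8↦7, 9↦6, 10↦2]  zeros at y ∈ ∅
  x = 8: [0↦6, 1↦1, 2↦10, 3↦10, 4↦0, 5↦1, 6↦1, 7↦10, 8↦5, 9↦7, 10↦4]  zeros at y ∈ {4}
  x = 9: [0↦7, 1↦3, 2↦0, 3↦8, 4↦4, 5↦9, 6↦0, 7↦9, 8↦2, 9↦0, 10↦2]  zeros at y ∈ {2, 6, 9}
  x = 10: [0↦8, 1↦9, 2↦9, 3↦7, 4↦2, 5↦4, 6↦1, 7↦3, 8↦9, 9↦7, 10↦7]  zeros at y ∈ ∅
Collecting zeros: affine points = {(1, 1), (2, 0), (3, 4), (4, 1), (5, 2), (5, 3), (8, 4), (9, 2), (9, 6), (9, 9)}.
Total count |C(F_11)_aff| = 10.


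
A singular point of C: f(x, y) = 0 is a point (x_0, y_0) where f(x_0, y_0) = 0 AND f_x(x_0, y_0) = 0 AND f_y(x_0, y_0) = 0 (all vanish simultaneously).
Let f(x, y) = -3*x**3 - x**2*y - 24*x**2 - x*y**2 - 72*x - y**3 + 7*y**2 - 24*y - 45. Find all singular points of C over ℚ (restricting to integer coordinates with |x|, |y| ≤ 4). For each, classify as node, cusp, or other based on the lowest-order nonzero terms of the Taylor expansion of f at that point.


Singular points: {(-3, 3)}; classification: cusp.

Compute partial derivatives:
  f_x = -9*x**2 - 2*x*y - 48*x - y**2 - 72.
  f_y = -x**2 - 2*x*y - 3*y**2 + 14*y - 24.
Scan x_0 ∈ {−4, ..., 4}. For each x_0, f_y(x_0, y) is a polynomial in y; find its integer roots y ∈ {−4, ..., 4}, then test f_x and f at those candidates.
  x = -4: f_y(-4, y) = -3*y**2 + 22*y - 40; vanishes at y ∈ {4}. (-4, 4): f_x = -8 ≠ 0.
  x = -3: f_y(-3, y) = -3*y**2 + 20*y - 33; vanishes at y ∈ {3}. (-3, 3): f_x = 0, f = 0 — SINGULAR.
  x = -2: f_y(-2, y) = -3*y**2 + 18*y - 28; no integer root y with |y| ≤ 4.
  x = -1: f_y(-1, y) = -3*y**2 + 16*y - 25; no integer root y with |y| ≤ 4.
  x = 0: f_y(0, y) = -3*y**2 + 14*y - 24; no integer root y with |y| ≤ 4.
  x = 1: f_y(1, y) = -3*y**2 + 12*y - 25; no integer root y with |y| ≤ 4.
  x = 2: f_y(2, y) = -3*y**2 + 10*y - 28; no integer root y with |y| ≤ 4.
  x = 3: f_y(3, y) = -3*y**2 + 8*y - 33; no integer root y with |y| ≤ 4.
  x = 4: f_y(4, y) = -3*y**2 + 6*y - 40; no integer root y with |y| ≤ 4.
Only singular point on the grid: (-3, 3).
Classify: substitute x = -3 + u, y = 3 + v and expand: f = -3*u**3 - u**2*v - u*v**2 - v**3 + v**2.
No constant or linear terms (consistent with a singular point). Quadratic part: v**2. Cubic part: -3*u**3 - u**2*v - u*v**2 - v**3.
The quadratic part v**2 is a perfect square, so there is a single (double) tangent line v = 0, i.e. y = 3. Restricting the cubic part to that line (v = 0) leaves -3*u**3 ≠ 0, so f is not divisible by v and the branch is v² ≈ 3*u**3 to lowest order — this is a cusp.
Classification: cusp.


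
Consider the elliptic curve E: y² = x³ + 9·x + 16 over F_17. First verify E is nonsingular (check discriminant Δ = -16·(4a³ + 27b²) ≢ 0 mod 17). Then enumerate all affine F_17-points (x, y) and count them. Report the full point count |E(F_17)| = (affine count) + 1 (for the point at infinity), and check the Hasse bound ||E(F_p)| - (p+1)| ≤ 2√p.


Affine points = {(0, 4), (0, 13), (1, 3), (1, 14), (2, 5), (2, 12), (3, 6), (3, 11), (5, 4), (5, 13), (10, 1), (10, 16), (11, 1), (11, 16), (12, 4), (12, 13), (13, 1), (13, 16), (14, 8), (14, 9)}; affine count = 20; |E(F_17)| = 21.

Discriminant check: Δ ∝ 4a³ + 27b² = 4·9³ + 27·16² = 4·729 + 27·256 ≡ 2 (mod 17). Nonzero ⇒ E is nonsingular.
For each x ∈ F_17, compute rhs = x³ + 9·x + 16 mod 17, then count y ∈ F_17 with y² ≡ rhs.
  x = 0: rhs = 16, matching y values: 4, 13 (2 points).
  x = 1: rhs = 9, matching y values: 3, 14 (2 points).
  x = 2: rhs = 8, matching y values: 5, 12 (2 points).
  x = 3: rhs = 2, matching y values: 6, 11 (2 points).
  x = 4: rhs = 14, matching y values: none (0 points).
  x = 5: rhs = 16, matching y values: 4, 13 (2 points).
  x = 6: rhs = 14, matching y values: none (0 points).
  x = 7: rhs = 14, matching y values: none (0 points).
  x = 8: rhs = 5, matching y values: none (0 points).
  x = 9: rhs = 10, matching y values: none (0 points).
  x = 10: rhs = 1, matching y values: 1, 16 (2 points).
  x = 11: rhs = 1, matching y values: 1, 16 (2 points).
  x = 12: rhs = 16, matching y values: 4, 13 (2 points).
  x = 13: rhs = 1, matching y values: 1, 16 (2 points).
  x = 14: rhs = 13, matching y values: 8, 9 (2 points).
  x = 15: rhs = 7, matching y values: none (0 points).
  x = 16: rhs = 6, matching y values: none (0 points).
Total affine count: 20.
Full point count |E(F_17)| = 20 + 1 = 21.
Hasse bound: |21 − (17+1)| = |3| = 3 ≤ 2√17 ≈ 8.2462 ✓.


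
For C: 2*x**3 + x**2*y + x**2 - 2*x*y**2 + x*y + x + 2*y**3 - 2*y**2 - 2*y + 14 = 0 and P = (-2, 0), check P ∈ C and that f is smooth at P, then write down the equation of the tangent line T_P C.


Tangent line at P: 21*x + 42 = 0.

Step 1: f(-2, 0) = 0, so P lies on C.
Step 2: partial derivatives
  f_x(x, y) = 6*x**2 + 2*x*y + 2*x - 2*y**2 + y + 1, f_y(x, y) = x**2 - 4*x*y + x + 6*y**2 - 4*y - 2.
  f_x(P) = 21, f_y(P) = 0 (gradient nonzero, so P is smooth).
Step 3: tangent line at P: 21·(x − -2) + 0·(y − 0) = 0.
Expanding: 21*x + 42 = 0.


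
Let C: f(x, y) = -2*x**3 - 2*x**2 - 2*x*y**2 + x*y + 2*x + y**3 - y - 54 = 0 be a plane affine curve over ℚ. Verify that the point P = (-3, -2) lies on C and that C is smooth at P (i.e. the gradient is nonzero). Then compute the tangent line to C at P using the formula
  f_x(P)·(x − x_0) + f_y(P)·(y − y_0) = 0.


Tangent line at P: -50*x - 16*y - 182 = 0.

Step 1: f(-3, -2) = 0, so P lies on C.
Step 2: partial derivatives
  f_x(x, y) = -6*x**2 - 4*x - 2*y**2 + y + 2, f_y(x, y) = -4*x*y + x + 3*y**2 - 1.
  f_x(P) = -50, f_y(P) = -16 (gradient nonzero, so P is smooth).
Step 3: tangent line at P: -50·(x − -3) + -16·(y − -2) = 0.
Expanding: -50*x - 16*y - 182 = 0.


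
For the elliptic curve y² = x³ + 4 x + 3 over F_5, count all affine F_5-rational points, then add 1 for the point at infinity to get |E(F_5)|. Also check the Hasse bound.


Affine points = {(2, 2), (2, 3)}; affine count = 2; |E(F_5)| = 3.

Discriminant check: Δ ∝ 4a³ + 27b² = 4·4³ + 27·3² = 4·64 + 27·9 ≡ 4 (mod 5). Nonzero ⇒ E is nonsingular.
For each x ∈ F_5, compute rhs = x³ + 4·x + 3 mod 5, then count y ∈ F_5 with y² ≡ rhs.
  x = 0: rhs = 3, matching y values: none (0 points).
  x = 1: rhs = 3, matching y values: none (0 points).
  x = 2: rhs = 4, matching y values: 2, 3 (2 points).
  x = 3: rhs = 2, matching y values: none (0 points).
  x = 4: rhs = 3, matching y values: none (0 points).
Total affine count: 2.
Full point count |E(F_5)| = 2 + 1 = 3.
Hasse bound: |3 − (5+1)| = |-3| = 3 ≤ 2√5 ≈ 4.4721 ✓.


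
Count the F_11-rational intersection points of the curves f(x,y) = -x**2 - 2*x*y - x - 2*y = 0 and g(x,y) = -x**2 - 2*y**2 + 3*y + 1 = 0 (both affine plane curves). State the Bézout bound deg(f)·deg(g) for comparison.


Common zeros: {(5, 3), (10, 0), (10, 7)}; count = 3; Bézout bound = 4.

deg(f) = 2, deg(g) = 2, so Bézout bound = 4.
Scan x ∈ F_11. For each x, list the y ∈ F_11 with f(x, y) ≡ 0 and those with g(x, y) ≡ 0 (mod 11); the common zeros in that column are the intersection.
  x = 0: f ≡ 0 at y ∈ {0}; g ≡ 0 at y ∈ ∅; common: ∅.
  x = 1: f ≡ 0 at y ∈ {5}; g ≡ 0 at y ∈ {0, 7}; common: ∅.
  x = 2: f ≡ 0 at y ∈ {10}; g ≡ 0 at y ∈ ∅; common: ∅.
  x = 3: f ≡ 0 at y ∈ {4}; g ≡ 0 at y ∈ {9}; common: ∅.
  x = 4: f ≡ 0 at y ∈ {9}; g ≡ 0 at y ∈ ∅; common: ∅.
  x = 5: f ≡ 0 at y ∈ {3}; g ≡ 0 at y ∈ {3, 4}; common: {3}.
  x = 6: f ≡ 0 at y ∈ {8}; g ≡ 0 at y ∈ {3, 4}; common: ∅.
  x = 7: f ≡ 0 at y ∈ {2}; g ≡ 0 at y ∈ ∅; common: ∅.
  x = 8: f ≡ 0 at y ∈ {7}; g ≡ 0 at y ∈ {9}; common: ∅.
  x = 9: f ≡ 0 at y ∈ {1}; g ≡ 0 at y ∈ ∅; common: ∅.
  x = 10: f ≡ 0 at y ∈ {0, 1, 2, 3, 4, 5, 6, 7, 8, 9, 10}; g ≡ 0 at y ∈ {0, 7}; common: {0, 7}.
Collecting: common zeros = {(5, 3), (10, 0), (10, 7)}, so the count is 3.
Comparison with the Bézout bound: 3 ≤ 4 = deg(f)·deg(g), as expected for curves with no common component (the affine F_11-count falls short of the bound because intersections may lie at infinity, over extension fields, or carry multiplicity).


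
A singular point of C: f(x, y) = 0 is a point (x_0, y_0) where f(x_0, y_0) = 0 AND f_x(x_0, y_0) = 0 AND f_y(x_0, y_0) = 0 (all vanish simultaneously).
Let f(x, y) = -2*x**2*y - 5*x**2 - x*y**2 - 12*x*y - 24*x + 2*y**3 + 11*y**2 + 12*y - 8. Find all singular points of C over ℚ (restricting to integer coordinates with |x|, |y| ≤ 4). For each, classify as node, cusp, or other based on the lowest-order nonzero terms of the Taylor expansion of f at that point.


Singular points: {(-2, -2)}; classification: node.

Compute partial derivatives:
  f_x = -4*x*y - 10*x - y**2 - 12*y - 24.
  f_y = -2*x**2 - 2*x*y - 12*x + 6*y**2 + 22*y + 12.
Scan x_0 ∈ {−4, ..., 4}. For each x_0, f_y(x_0, y) is a polynomial in y; find its integer roots y ∈ {−4, ..., 4}, then test f_x and f at those candidates.
  x = -4: f_y(-4, y) = 6*y**2 + 30*y + 28; no integer root y with |y| ≤ 4.
  x = -3: f_y(-3, y) = 6*y**2 + 28*y + 30; vanishes at y ∈ {-3}. (-3, -3): f_x = -3 ≠ 0.
  x = -2: f_y(-2, y) = 6*y**2 + 26*y + 28; vanishes at y ∈ {-2}. (-2, -2): f_x = 0, f = 0 — SINGULAR.
  x = -1: f_y(-1, y) = 6*y**2 + 24*y + 22; no integer root y with |y| ≤ 4.
  x = 0: f_y(0, y) = 6*y**2 + 22*y + 12; vanishes at y ∈ {-3}. (0, -3): f_x = 3 ≠ 0.
  x = 1: f_y(1, y) = 6*y**2 + 20*y - 2; no integer root y with |y| ≤ 4.
  x = 2: f_y(2, y) = 6*y**2 + 18*y - 20; no integer root y with |y| ≤ 4.
  x = 3: f_y(3, y) = 6*y**2 + 16*y - 42; no integer root y with |y| ≤ 4.
  x = 4: f_y(4, y) = 6*y**2 + 14*y - 68; no integer root y with |y| ≤ 4.
Only singular point on the grid: (-2, -2).
Classify: substitute x = -2 + u, y = -2 + v and expand: f = -2*u**2*v - u**2 - u*v**2 + 2*v**3 + v**2.
No constant or linear terms (consistent with a singular point). Quadratic part: -u**2 + v**2. Cubic part: -2*u**2*v - u*v**2 + 2*v**3.
The quadratic part v**2 - u**2 = (v − u)(v + u) splits into two distinct linear factors, so there are two distinct tangent lines y − -2 = ±(x − -2) — this is a node (ordinary double point).
Classification: node.


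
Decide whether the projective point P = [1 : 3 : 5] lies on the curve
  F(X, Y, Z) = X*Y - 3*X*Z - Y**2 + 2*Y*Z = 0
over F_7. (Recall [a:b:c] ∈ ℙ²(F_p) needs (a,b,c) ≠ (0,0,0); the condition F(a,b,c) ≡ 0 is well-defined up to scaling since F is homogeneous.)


F(1,3,5) ≡ 2 (mod 7); P is NOT on the curve.

Evaluate F(1, 3, 5) term-by-term (mod 7).
  X*Y ↦ 1·1·3·1 = 3
  -3*X*Z ↦ -3·1·1·5 = -15
  -Y**2 ↦ -1·1·9·1 = -9
  2*Y*Z ↦ 2·1·3·5 = 30
Sum: F(1, 3, 5) = (3) + (-15) + (-9) + (30) = 9.
Reducing mod 7: 9 ≡ 2 (mod 7).
Since F(a, b, c) ≡ 2 ≠ 0 (mod 7), P does NOT lie on the curve.


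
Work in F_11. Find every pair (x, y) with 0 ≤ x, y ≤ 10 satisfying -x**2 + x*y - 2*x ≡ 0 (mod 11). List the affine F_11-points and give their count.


Affine F_11-points: {(0, 0), (0, 1), (0, 2), (0, 3), (0, 4), (0, 5), (0, 6), (0, 7), (0, 8), (0, 9), (0, 10), (1, 3), (2, 4), (3, 5), (4, 6), (5, 7), (6, 8), (7, 9), (8, 10), (9, 0), (10, 1)}; count = 21.

For each of the 121 pairs (x, y) ∈ F_11², evaluate f(x, y) mod 11. Record the zeros.
  x = 0: [0↦0, 1↦0, 2↦0, 3↦0, 4↦0, 5↦0, 6↦0, 7↦0, 8↦0, 9↦0, 10↦0]  zeros at y ∈ {0, 1, 2, 3, 4, 5, 6, 7, 8, 9, 10}
  x = 1: [0↦8, 1↦9, 2↦10, 3↦0, 4↦1, 5↦2, 6↦3, 7↦4, 8↦5, 9↦6, 10↦7]  zeros at y ∈ {3}
  x = 2: [0↦3, 1↦5, 2↦7, 3↦9, 4↦0, 5↦2, 6↦4, 7↦6, 8↦8, 9↦10, 10↦1]  zeros at y ∈ {4}
  x = 3: [0↦7, 1↦10, 2↦2, 3↦5, 4↦8, 5↦0, 6↦3, 7↦6, 8↦9, 9↦1, 10↦4]  zeros at y ∈ {5}
  x = 4: [0↦9, 1↦2, 2↦6, 3↦10, 4↦3, 5↦7, 6↦0, 7↦4, 8↦8, 9↦1, 10↦5]  zeros at y ∈ {6}
  x = 5: [0↦9, 1↦3, 2↦8, 3↦2, 4↦7, 5↦1, 6↦6, 7↦0, 8↦5, 9↦10, 10↦4]  zeros at y ∈ {7}
  x = 6: [0↦7, 1↦2, 2↦8, 3↦3, 4↦9, 5↦4, 6↦10, 7↦5, 8↦0, 9↦6, 10↦1]  zeros at y ∈ {8}
  x = 7: [0↦3, 1↦10, 2↦6, 3↦2, 4↦9, 5↦5, 6↦1, 7↦8, 8↦4, 9↦0, 10↦7]  zeros at y ∈ {9}
  x = 8: [0↦8, 1↦5, 2↦2, 3↦10, 4↦7, 5↦4, 6↦1, 7↦9, 8↦6, 9↦3, 10↦0]  zeros at y ∈ {10}
  x = 9: [0↦0, 1↦9, 2↦7, 3↦5, 4↦3, 5↦1, 6↦10, 7↦8, 8↦6, 9↦4, 10↦2]  zeros at y ∈ {0}
  x = 10: [0↦1, 1↦0, 2↦10, 3↦9, 4↦8, 5↦7, 6↦6, 7↦5, 8↦4, 9↦3, 10↦2]  zeros at y ∈ {1}
Collecting zeros: affine points = {(0, 0), (0, 1), (0, 2), (0, 3), (0, 4), (0, 5), (0, 6), (0, 7), (0, 8), (0, 9), (0, 10), (1, 3), (2, 4), (3, 5), (4, 6), (5, 7), (6, 8), (7, 9), (8, 10), (9, 0), (10, 1)}.
Total count |C(F_11)_aff| = 21.


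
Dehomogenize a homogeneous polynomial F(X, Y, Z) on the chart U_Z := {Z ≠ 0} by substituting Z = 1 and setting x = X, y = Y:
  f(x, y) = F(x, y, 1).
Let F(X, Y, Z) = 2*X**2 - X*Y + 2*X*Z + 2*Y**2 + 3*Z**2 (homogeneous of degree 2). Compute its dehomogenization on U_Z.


f(x, y) = 2*x**2 - x*y + 2*x + 2*y**2 + 3

On U_Z we set Z = 1. Each monomial c·X^i·Y^j·Z^k in F becomes c·x^i·y^j·1^k = c·x^i·y^j.
Substituting Z = 1: F(X, Y, 1) = 2*x**2 - x*y + 2*x + 2*y**2 + 3.
Note: deg(f) ≤ deg(F) = 2; strict inequality happens when F is divisible by Z (lost terms).


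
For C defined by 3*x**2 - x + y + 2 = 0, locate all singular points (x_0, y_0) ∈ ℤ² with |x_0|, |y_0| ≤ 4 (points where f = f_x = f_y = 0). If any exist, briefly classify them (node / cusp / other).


No singular points in the scanned grid; C is smooth there.

Compute partial derivatives:
  f_x = 6*x - 1.
  f_y = 1.
f_y = 1 is a nonzero constant, so f_y never vanishes: no point (x, y) can satisfy f = f_x = f_y = 0. In particular no (x, y) ∈ {−4, ..., 4}² is singular; the curve is smooth.


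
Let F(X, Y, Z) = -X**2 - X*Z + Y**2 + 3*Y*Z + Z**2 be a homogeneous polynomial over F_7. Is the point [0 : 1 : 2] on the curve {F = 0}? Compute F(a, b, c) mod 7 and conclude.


F(0,1,2) ≡ 4 (mod 7); P is NOT on the curve.

Evaluate F(0, 1, 2) term-by-term (mod 7).
  -X**2 ↦ -1·0·1·1 = 0
  -X*Z ↦ -1·0·1·2 = 0
  Y**2 ↦ 1·1·1·1 = 1
  3*Y*Z ↦ 3·1·1·2 = 6
  Z**2 ↦ 1·1·1·4 = 4
Sum: F(0, 1, 2) = (0) + (0) + (1) + (6) + (4) = 11.
Reducing mod 7: 11 ≡ 4 (mod 7).
Since F(a, b, c) ≡ 4 ≠ 0 (mod 7), P does NOT lie on the curve.


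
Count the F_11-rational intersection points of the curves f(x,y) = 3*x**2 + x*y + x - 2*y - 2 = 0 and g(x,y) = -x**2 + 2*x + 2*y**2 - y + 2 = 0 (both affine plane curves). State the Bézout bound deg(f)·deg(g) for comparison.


Common zeros: {(3, 5), (9, 2)}; count = 2; Bézout bound = 4.

deg(f) = 2, deg(g) = 2, so Bézout bound = 4.
Scan x ∈ F_11. For each x, list the y ∈ F_11 with f(x, y) ≡ 0 and those with g(x, y) ≡ 0 (mod 11); the common zeros in that column are the intersection.
  x = 0: f ≡ 0 at y ∈ {10}; g ≡ 0 at y ∈ ∅; common: ∅.
  x = 1: f ≡ 0 at y ∈ {2}; g ≡ 0 at y ∈ ∅; common: ∅.
  x = 2: f ≡ 0 at y ∈ ∅; g ≡ 0 at y ∈ ∅; common: ∅.
  x = 3: f ≡ 0 at y ∈ {5}; g ≡ 0 at y ∈ {1, 5}; common: {5}.
  x = 4: f ≡ 0 at y ∈ {8}; g ≡ 0 at y ∈ {2, 4}; common: ∅.
  x = 5: f ≡ 0 at y ∈ {7}; g ≡ 0 at y ∈ ∅; common: ∅.
  x = 6: f ≡ 0 at y ∈ {5}; g ≡ 0 at y ∈ {0, 6}; common: ∅.
  x = 7: f ≡ 0 at y ∈ {7}; g ≡ 0 at y ∈ {0, 6}; common: ∅.
  x = 8: f ≡ 0 at y ∈ {0}; g ≡ 0 at y ∈ ∅; common: ∅.
  x = 9: f ≡ 0 at y ∈ {2}; g ≡ 0 at y ∈ {2, 4}; common: {2}.
  x = 10: f ≡ 0 at y ∈ {0}; g ≡ 0 at y ∈ {1, 5}; common: ∅.
Collecting: common zeros = {(3, 5), (9, 2)}, so the count is 2.
Comparison with the Bézout bound: 2 ≤ 4 = deg(f)·deg(g), as expected for curves with no common component (the affine F_11-count falls short of the bound because intersections may lie at infinity, over extension fields, or carry multiplicity).


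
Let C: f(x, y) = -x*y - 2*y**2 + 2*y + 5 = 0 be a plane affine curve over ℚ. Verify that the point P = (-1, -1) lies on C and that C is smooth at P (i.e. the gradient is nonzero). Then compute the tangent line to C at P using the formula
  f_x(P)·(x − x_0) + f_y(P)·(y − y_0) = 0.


Tangent line at P: x + 7*y + 8 = 0.

Step 1: f(-1, -1) = 0, so P lies on C.
Step 2: partial derivatives
  f_x(x, y) = -y, f_y(x, y) = -x - 4*y + 2.
  f_x(P) = 1, f_y(P) = 7 (gradient nonzero, so P is smooth).
Step 3: tangent line at P: 1·(x − -1) + 7·(y − -1) = 0.
Expanding: x + 7*y + 8 = 0.


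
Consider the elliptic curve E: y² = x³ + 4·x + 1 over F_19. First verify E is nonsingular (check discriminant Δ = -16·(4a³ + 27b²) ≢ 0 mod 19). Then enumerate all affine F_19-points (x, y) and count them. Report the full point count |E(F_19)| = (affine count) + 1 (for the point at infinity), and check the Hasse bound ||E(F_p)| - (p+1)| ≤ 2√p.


Affine points = {(0, 1), (0, 18), (1, 5), (1, 14), (2, 6), (2, 13), (4, 9), (4, 10), (7, 7), (7, 12), (9, 5), (9, 14), (15, 4), (15, 15), (16, 0), (17, 2), (17, 17)}; affine count = 17; |E(F_19)| = 18.

Discriminant check: Δ ∝ 4a³ + 27b² = 4·4³ + 27·1² = 4·64 + 27·1 ≡ 17 (mod 19). Nonzero ⇒ E is nonsingular.
For each x ∈ F_19, compute rhs = x³ + 4·x + 1 mod 19, then count y ∈ F_19 with y² ≡ rhs.
  x = 0: rhs = 1, matching y values: 1, 18 (2 points).
  x = 1: rhs = 6, matching y values: 5, 14 (2 points).
  x = 2: rhs = 17, matching y values: 6, 13 (2 points).
  x = 3: rhs = 2, matching y values: none (0 points).
  x = 4: rhs = 5, matching y values: 9, 10 (2 points).
  x = 5: rhs = 13, matching y values: none (0 points).
  x = 6: rhs = 13, matching y values: none (0 points).
  x = 7: rhs = 11, matching y values: 7, 12 (2 points).
  x = 8: rhs = 13, matching y values: none (0 points).
  x = 9: rhs = 6, matching y values: 5, 14 (2 points).
  x = 10: rhs = 15, matching y values: none (0 points).
  x = 11: rhs = 8, matching y values: none (0 points).
  x = 12: rhs = 10, matching y values: none (0 points).
  x = 13: rhs = 8, matching y values: none (0 points).
  x = 14: rhs = 8, matching y values: none (0 points).
  x = 15: rhs = 16, matching y values: 4, 15 (2 points).
  x = 16: rhs = 0, matching y values: 0 (1 points).
  x = 17: rhs = 4, matching y values: 2, 17 (2 points).
  x = 18: rhs = 15, matching y values: none (0 points).
Total affine count: 17.
Full point count |E(F_19)| = 17 + 1 = 18.
Hasse bound: |18 − (19+1)| = |-2| = 2 ≤ 2√19 ≈ 8.7178 ✓.


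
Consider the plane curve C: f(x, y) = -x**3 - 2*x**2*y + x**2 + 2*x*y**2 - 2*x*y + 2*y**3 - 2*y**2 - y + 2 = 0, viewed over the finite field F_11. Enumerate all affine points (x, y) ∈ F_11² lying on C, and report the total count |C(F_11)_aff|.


Affine F_11-points: {(0, 7), (1, 4), (2, 1), (2, 10), (3, 5), (3, 10), (4, 2), (4, 8), (4, 9), (9, 10), (10, 6)}; count = 11.

For each of the 121 pairs (x, y) ∈ F_11², evaluate f(x, y) mod 11. Record the zeros.
  x = 0: [0↦2, 1↦1, 2↦8, 3↦2, 4↦6, 5↦10, 6↦4, 7↦0, 8↦10, 9↦2, 10↦10]  zeros at y ∈ {7}
  x = 1: [0↦2, 1↦10, 2↦8, 3↦8, 4↦0, 5↦7, 6↦8, 7↦4, 8↦7, 9↦7, 10↦5]  zeros at y ∈ {4}
  x = 2: [0↦9, 1↦0, 2↦7, 3↦9, 4↦7, 5↦2, 6↦6, 7↦9, 8↦1, 9↦5, 10↦0]  zeros at y ∈ {1, 10}
  x = 3: [0↦6, 1↦9, 2↦10, 3↦10, 4↦10, 5↦0, 6↦3, 7↦9, 8↦8, 9↦1, 10↦0]  zeros at y ∈ {5, 10}
  x = 4: [0↦9, 1↦9, 2↦0, 3↦5, 4↦3, 5↦6, 6↦4, 7↦9, 8↦0, 9↦0, 10↦10]  zeros at y ∈ {2, 8, 9}
  x = 5: [0↦1, 1↦5, 2↦4, 3↦10, 4↦2, 5↦3, 6↦3, 7↦3, 8↦4, 9↦7, 10↦2]  zeros at y ∈ ∅
  x = 6: [0↦9, 1↦2, 2↦5, 3↦8, 4↦1, 5↦7, 6↦5, 7↦7, 8↦3, 9↦5, 10↦3]  zeros at y ∈ ∅
  x = 7: [0↦5, 1↦5, 2↦8, 3↦4, 4↦5, 5↦1, 6↦4, 7↦4, 8↦2, 9↦10, 10↦7]  zeros at y ∈ ∅
  x = 8: [0↦5, 1↦8, 2↦7, 3↦3, 4↦8, 5↦1, 6↦5, 7↦10, 8↦6, 9↦5, 10↦8]  zeros at y ∈ ∅
  x = 9: [0↦3, 1↦5, 2↦7, 3↦10, 4↦4, 5↦1, 6↦2, 7↦8, 8↦9, 9↦6, 10↦0]  zeros at y ∈ {10}
  x = 10: [0↦4, 1↦1, 2↦2, 3↦8, 4↦9, 5↦6, 6↦0, 7↦3, 8↦5, 9↦7, 10↦10]  zeros at y ∈ {6}
Collecting zeros: affine points = {(0, 7), (1, 4), (2, 1), (2, 10), (3, 5), (3, 10), (4, 2), (4, 8), (4, 9), (9, 10), (10, 6)}.
Total count |C(F_11)_aff| = 11.


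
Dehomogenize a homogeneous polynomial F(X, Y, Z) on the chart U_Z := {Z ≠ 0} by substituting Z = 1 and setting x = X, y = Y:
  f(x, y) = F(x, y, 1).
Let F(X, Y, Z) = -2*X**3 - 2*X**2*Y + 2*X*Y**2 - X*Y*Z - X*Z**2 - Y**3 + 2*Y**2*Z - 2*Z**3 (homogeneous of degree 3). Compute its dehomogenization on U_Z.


f(x, y) = -2*x**3 - 2*x**2*y + 2*x*y**2 - x*y - x - y**3 + 2*y**2 - 2

On U_Z we set Z = 1. Each monomial c·X^i·Y^j·Z^k in F becomes c·x^i·y^j·1^k = c·x^i·y^j.
Substituting Z = 1: F(X, Y, 1) = -2*x**3 - 2*x**2*y + 2*x*y**2 - x*y - x - y**3 + 2*y**2 - 2.
Note: deg(f) ≤ deg(F) = 3; strict inequality happens when F is divisible by Z (lost terms).


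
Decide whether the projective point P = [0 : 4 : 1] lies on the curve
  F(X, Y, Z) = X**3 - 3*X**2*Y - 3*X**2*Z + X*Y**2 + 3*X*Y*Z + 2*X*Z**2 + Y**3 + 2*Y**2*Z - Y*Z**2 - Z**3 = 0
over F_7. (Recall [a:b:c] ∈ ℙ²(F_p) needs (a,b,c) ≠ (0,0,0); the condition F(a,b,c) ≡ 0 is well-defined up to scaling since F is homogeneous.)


F(0,4,1) ≡ 0 (mod 7); P is on the curve.

Evaluate F(0, 4, 1) term-by-term (mod 7).
  X**3 ↦ 1·0·1·1 = 0
  -3*X**2*Y ↦ -3·0·4·1 = 0
  -3*X**2*Z ↦ -3·0·1·1 = 0
  X*Y**2 ↦ 1·0·16·1 = 0
  3*X*Y*Z ↦ 3·0·4·1 = 0
  2*X*Z**2 ↦ 2·0·1·1 = 0
  Y**3 ↦ 1·1·64·1 = 64
  2*Y**2*Z ↦ 2·1·16·1 = 32
  -Y*Z**2 ↦ -1·1·4·1 = -4
  -Z**3 ↦ -1·1·1·1 = -1
Sum: F(0, 4, 1) = (0) + (0) + (0) + (0) + (0) + (0) + (64) + (32) + (-4) + (-1) = 91.
Reducing mod 7: 91 ≡ 0 (mod 7).
Since F(a, b, c) ≡ 0 (mod 7), P lies on the curve.


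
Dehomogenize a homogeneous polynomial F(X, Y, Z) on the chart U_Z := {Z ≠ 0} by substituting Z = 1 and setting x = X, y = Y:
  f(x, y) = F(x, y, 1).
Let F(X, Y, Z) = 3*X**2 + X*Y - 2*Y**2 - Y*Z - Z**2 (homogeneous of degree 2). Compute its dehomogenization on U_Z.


f(x, y) = 3*x**2 + x*y - 2*y**2 - y - 1

On U_Z we set Z = 1. Each monomial c·X^i·Y^j·Z^k in F becomes c·x^i·y^j·1^k = c·x^i·y^j.
Substituting Z = 1: F(X, Y, 1) = 3*x**2 + x*y - 2*y**2 - y - 1.
Note: deg(f) ≤ deg(F) = 2; strict inequality happens when F is divisible by Z (lost terms).


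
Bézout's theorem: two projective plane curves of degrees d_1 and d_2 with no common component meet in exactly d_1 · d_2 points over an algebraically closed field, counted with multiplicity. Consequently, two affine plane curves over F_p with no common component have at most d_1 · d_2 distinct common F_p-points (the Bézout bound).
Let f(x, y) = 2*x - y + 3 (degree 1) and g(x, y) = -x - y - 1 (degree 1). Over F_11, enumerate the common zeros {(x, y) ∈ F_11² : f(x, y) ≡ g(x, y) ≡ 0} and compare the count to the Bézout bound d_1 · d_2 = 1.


Common zeros: {(6, 4)}; count = 1; Bézout bound = 1.

deg(f) = 1, deg(g) = 1, so Bézout bound = 1.
Scan x ∈ F_11. For each x, list the y ∈ F_11 with f(x, y) ≡ 0 and those with g(x, y) ≡ 0 (mod 11); the common zeros in that column are the intersection.
  x = 0: f ≡ 0 at y ∈ {3}; g ≡ 0 at y ∈ {10}; common: ∅.
  x = 1: f ≡ 0 at y ∈ {5}; g ≡ 0 at y ∈ {9}; common: ∅.
  x = 2: f ≡ 0 at y ∈ {7}; g ≡ 0 at y ∈ {8}; common: ∅.
  x = 3: f ≡ 0 at y ∈ {9}; g ≡ 0 at y ∈ {7}; common: ∅.
  x = 4: f ≡ 0 at y ∈ {0}; g ≡ 0 at y ∈ {6}; common: ∅.
  x = 5: f ≡ 0 at y ∈ {2}; g ≡ 0 at y ∈ {5}; common: ∅.
  x = 6: f ≡ 0 at y ∈ {4}; g ≡ 0 at y ∈ {4}; common: {4}.
  x = 7: f ≡ 0 at y ∈ {6}; g ≡ 0 at y ∈ {3}; common: ∅.
  x = 8: f ≡ 0 at y ∈ {8}; g ≡ 0 at y ∈ {2}; common: ∅.
  x = 9: f ≡ 0 at y ∈ {10}; g ≡ 0 at y ∈ {1}; common: ∅.
  x = 10: f ≡ 0 at y ∈ {1}; g ≡ 0 at y ∈ {0}; common: ∅.
Collecting: common zeros = {(6, 4)}, so the count is 1.
Comparison with the Bézout bound: 1 ≤ 1 = deg(f)·deg(g), as expected for curves with no common component (the bound is attained).


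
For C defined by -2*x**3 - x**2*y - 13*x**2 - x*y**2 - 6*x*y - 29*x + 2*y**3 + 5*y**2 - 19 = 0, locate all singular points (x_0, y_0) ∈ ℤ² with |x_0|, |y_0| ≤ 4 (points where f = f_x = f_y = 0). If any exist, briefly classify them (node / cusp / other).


Singular points: {(-2, -1)}; classification: cusp.

Compute partial derivatives:
  f_x = -6*x**2 - 2*x*y - 26*x - y**2 - 6*y - 29.
  f_y = -x**2 - 2*x*y - 6*x + 6*y**2 + 10*y.
Scan x_0 ∈ {−4, ..., 4}. For each x_0, f_y(x_0, y) is a polynomial in y; find its integer roots y ∈ {−4, ..., 4}, then test f_x and f at those candidates.
  x = -4: f_y(-4, y) = 6*y**2 + 18*y + 8; no integer root y with |y| ≤ 4.
  x = -3: f_y(-3, y) = 6*y**2 + 16*y + 9; no integer root y with |y| ≤ 4.
  x = -2: f_y(-2, y) = 6*y**2 + 14*y + 8; vanishes at y ∈ {-1}. (-2, -1): f_x = 0, f = 0 — SINGULAR.
  x = -1: f_y(-1, y) = 6*y**2 + 12*y + 5; no integer root y with |y| ≤ 4.
  x = 0: f_y(0, y) = 6*y**2 + 10*y; vanishes at y ∈ {0}. (0, 0): f_x = -29 ≠ 0.
  x = 1: f_y(1, y) = 6*y**2 + 8*y - 7; no integer root y with |y| ≤ 4.
  x = 2: f_y(2, y) = 6*y**2 + 6*y - 16; no integer root y with |y| ≤ 4.
  x = 3: f_y(3, y) = 6*y**2 + 4*y - 27; no integer root y with |y| ≤ 4.
  x = 4: f_y(4, y) = 6*y**2 + 2*y - 40; no integer root y with |y| ≤ 4.
Only singular point on the grid: (-2, -1).
Classify: substitute x = -2 + u, y = -1 + v and expand: f = -2*u**3 - u**2*v - u*v**2 + 2*v**3 + v**2.
No constant or linear terms (consistent with a singular point). Quadratic part: v**2. Cubic part: -2*u**3 - u**2*v - u*v**2 + 2*v**3.
The quadratic part v**2 is a perfect square, so there is a single (double) tangent line v = 0, i.e. y = -1. Restricting the cubic part to that line (v = 0) leaves -2*u**3 ≠ 0, so f is not divisible by v and the branch is v² ≈ 2*u**3 to lowest order — this is a cusp.
Classification: cusp.


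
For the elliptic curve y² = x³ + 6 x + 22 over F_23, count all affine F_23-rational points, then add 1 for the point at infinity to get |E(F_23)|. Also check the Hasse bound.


Affine points = {(1, 11), (1, 12), (4, 8), (4, 15), (5, 4), (5, 19), (7, 4), (7, 19), (9, 0), (10, 1), (10, 22), (11, 4), (11, 19), (17, 0), (19, 7), (19, 16), (20, 0), (21, 5), (21, 18)}; affine count = 19; |E(F_23)| = 20.

Discriminant check: Δ ∝ 4a³ + 27b² = 4·6³ + 27·22² = 4·216 + 27·484 ≡ 17 (mod 23). Nonzero ⇒ E is nonsingular.
For each x ∈ F_23, compute rhs = x³ + 6·x + 22 mod 23, then count y ∈ F_23 with y² ≡ rhs.
  x = 0: rhs = 22, matching y values: none (0 points).
  x = 1: rhs = 6, matching y values: 11, 12 (2 points).
  x = 2: rhs = 19, matching y values: none (0 points).
  x = 3: rhs = 21, matching y values: none (0 points).
  x = 4: rhs = 18, matching y values: 8, 15 (2 points).
  x = 5: rhs = 16, matching y values: 4, 19 (2 points).
  x = 6: rhs = 21, matching y values: none (0 points).
  x = 7: rhs = 16, matching y values: 4, 19 (2 points).
  x = 8: rhs = 7, matching y values: none (0 points).
  x = 9: rhs = 0, matching y values: 0 (1 points).
  x = 10: rhs = 1, matching y values: 1, 22 (2 points).
  x = 11: rhs = 16, matching y values: 4, 19 (2 points).
  x = 12: rhs = 5, matching y values: none (0 points).
  x = 13: rhs = 20, matching y values: none (0 points).
  x = 14: rhs = 21, matching y values: none (0 points).
  x = 15: rhs = 14, matching y values: none (0 points).
  x = 16: rhs = 5, matching y values: none (0 points).
  x = 17: rhs = 0, matching y values: 0 (1 points).
  x = 18: rhs = 5, matching y values: none (0 points).
  x = 19: rhs = 3, matching y values: 7, 16 (2 points).
  x = 20: rhs = 0, matching y values: 0 (1 points).
  x = 21: rhs = 2, matching y values: 5, 18 (2 points).
  x = 22: rhs = 15, matching y values: none (0 points).
Total affine count: 19.
Full point count |E(F_23)| = 19 + 1 = 20.
Hasse bound: |20 − (23+1)| = |-4| = 4 ≤ 2√23 ≈ 9.5917 ✓.
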